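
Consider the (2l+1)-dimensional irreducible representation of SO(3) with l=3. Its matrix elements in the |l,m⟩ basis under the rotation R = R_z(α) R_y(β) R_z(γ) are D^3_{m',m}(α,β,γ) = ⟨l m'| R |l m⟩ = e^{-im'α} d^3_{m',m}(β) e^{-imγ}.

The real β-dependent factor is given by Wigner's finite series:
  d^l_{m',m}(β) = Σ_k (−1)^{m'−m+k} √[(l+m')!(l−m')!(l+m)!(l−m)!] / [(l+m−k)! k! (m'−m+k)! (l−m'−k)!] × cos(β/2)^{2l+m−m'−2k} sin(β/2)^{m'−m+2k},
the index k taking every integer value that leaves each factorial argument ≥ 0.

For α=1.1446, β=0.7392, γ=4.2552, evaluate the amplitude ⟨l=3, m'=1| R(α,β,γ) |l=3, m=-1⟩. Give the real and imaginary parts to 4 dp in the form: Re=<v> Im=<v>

D^3_{1,-1}(1.1446,0.7392,4.2552) = e^{-i·1·1.1446}·d^3_{1,-1}(0.7392)·e^{-i·-1·4.2552}. Compute d first:
c=cos(0.7392/2)=0.932472, s=sin(0.7392/2)=0.361242; N=√[24·2·2·24]=48.000000
The bounds max(0,m−m')=0 and min(l+m,l−m')=2 give 3 terms
  k=0: (−1)^2·48.0000/(8)·0.9325^4·0.3612^2 = +0.591959
  k=1: (−1)^3·48.0000/(6)·0.9325^2·0.3612^4 = -0.118456
  k=2: (−1)^4·48.0000/(48)·0.9325^0·0.3612^6 = +0.002222
d^3_{1,-1}(0.7392) = +0.591959 -0.118456 +0.002222 = +0.475726
D = (+0.413410-0.910545i)·(+0.475726)·(-0.441428-0.897297i) = -0.475497+0.014742i

Re=-0.4755 Im=0.0147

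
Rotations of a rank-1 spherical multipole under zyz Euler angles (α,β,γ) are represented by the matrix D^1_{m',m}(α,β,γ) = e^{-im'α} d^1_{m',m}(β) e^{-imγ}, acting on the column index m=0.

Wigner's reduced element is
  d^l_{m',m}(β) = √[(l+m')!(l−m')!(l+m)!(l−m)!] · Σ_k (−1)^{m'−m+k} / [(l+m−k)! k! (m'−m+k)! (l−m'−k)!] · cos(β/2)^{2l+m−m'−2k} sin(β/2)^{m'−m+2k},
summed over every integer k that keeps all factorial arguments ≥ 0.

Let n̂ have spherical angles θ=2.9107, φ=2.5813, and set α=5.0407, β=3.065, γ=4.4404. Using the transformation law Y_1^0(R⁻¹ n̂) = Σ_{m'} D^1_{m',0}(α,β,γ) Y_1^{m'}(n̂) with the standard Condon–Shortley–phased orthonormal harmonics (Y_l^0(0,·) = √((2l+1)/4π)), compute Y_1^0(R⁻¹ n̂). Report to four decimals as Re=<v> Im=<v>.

Re=0.4676 Im=0.0000

Need the full column D^1_{m',0} for m'=−1..1 at α=5.0407, β=3.065, γ=4.4404.
cos(β/2)=0.038287, sin(β/2)=0.999267
d^1_{-1,0}: single k=1 term ⇒ +0.054106;  D = +0.017446-0.051216i
d^1_{0,0}: k∈[0..1] ⇒ +0.001466 -0.998534 = -0.997068;  D = -0.997068+0.000000i
d^1_{1,0}: single k=0 term ⇒ -0.054106;  D = -0.017446-0.051216i
Y_1^{m'}(θ=2.9107,φ=2.5813) and Σ D·Y over m':
  (+0.0174-0.0512i)·(-0.0670-0.0420i)  (-0.9971+0.0000i)·(-0.4756+0.0000i)  (-0.0174-0.0512i)·(+0.0670-0.0420i)
Y_1^0(R⁻¹ n̂) = +0.467601+0.000000i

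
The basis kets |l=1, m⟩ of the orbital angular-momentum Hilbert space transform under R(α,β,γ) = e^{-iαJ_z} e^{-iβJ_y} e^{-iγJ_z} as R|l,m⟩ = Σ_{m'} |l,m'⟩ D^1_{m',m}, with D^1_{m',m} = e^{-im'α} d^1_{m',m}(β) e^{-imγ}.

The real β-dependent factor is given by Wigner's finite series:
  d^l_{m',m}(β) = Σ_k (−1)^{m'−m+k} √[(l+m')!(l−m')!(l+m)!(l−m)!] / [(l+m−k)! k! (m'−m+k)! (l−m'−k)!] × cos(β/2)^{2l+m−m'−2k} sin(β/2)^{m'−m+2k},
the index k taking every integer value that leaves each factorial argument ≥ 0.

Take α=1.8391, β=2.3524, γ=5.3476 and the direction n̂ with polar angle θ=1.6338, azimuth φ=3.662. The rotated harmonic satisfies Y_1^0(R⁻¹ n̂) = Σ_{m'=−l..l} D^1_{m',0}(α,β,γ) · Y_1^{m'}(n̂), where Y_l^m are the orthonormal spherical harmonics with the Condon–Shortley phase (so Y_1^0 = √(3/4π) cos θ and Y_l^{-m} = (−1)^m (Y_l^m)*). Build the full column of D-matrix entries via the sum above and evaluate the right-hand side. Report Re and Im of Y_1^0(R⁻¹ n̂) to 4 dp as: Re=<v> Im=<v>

Need the full column D^1_{m',0} for m'=−1..1 at α=1.8391, β=2.3524, γ=5.3476.
cos(β/2)=0.384436, sin(β/2)=0.923152
d^1_{-1,0}: single k=1 term ⇒ +0.501894;  D = -0.133050+0.483937i
d^1_{0,0}: k∈[0..1] ⇒ +0.147791 -0.852209 = -0.704419;  D = -0.704419+0.000000i
d^1_{1,0}: single k=0 term ⇒ -0.501894;  D = +0.133050+0.483937i
Y_1^{m'}(θ=1.6338,φ=3.662) and Σ D·Y over m':
  (-0.1331+0.4839i)·(-0.2992+0.1715i)  (-0.7044+0.0000i)·(-0.0308+0.0000i)  (+0.1331+0.4839i)·(+0.2992+0.1715i)
Y_1^0(R⁻¹ n̂) = -0.064665+0.000000i

Re=-0.0647 Im=0.0000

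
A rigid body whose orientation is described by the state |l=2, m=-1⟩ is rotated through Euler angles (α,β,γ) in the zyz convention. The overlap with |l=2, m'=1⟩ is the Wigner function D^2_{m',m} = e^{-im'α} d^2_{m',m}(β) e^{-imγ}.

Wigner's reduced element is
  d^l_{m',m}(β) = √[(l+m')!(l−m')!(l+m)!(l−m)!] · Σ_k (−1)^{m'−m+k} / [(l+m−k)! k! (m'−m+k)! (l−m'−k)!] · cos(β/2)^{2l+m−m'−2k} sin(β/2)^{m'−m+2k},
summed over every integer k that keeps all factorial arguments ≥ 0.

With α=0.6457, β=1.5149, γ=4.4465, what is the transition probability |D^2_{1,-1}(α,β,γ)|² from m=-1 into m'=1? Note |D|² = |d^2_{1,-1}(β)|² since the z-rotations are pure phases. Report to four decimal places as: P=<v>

Split into d^2_{1,-1}(β=1.5149) × two z-phases.
c=cos(1.5149/2)=0.726590, s=sin(1.5149/2)=0.687071; N=√[6·1·1·6]=6.000000
k: max(0,(-1)−(1))=0 … min(2+(-1),2−(1))=1
  k=0: (−1)^2·6.0000/(2)·0.7266^2·0.6871^2 = +0.747659
  k=1: (−1)^3·6.0000/(6)·0.7266^0·0.6871^4 = -0.222847
d^2_{1,-1}(1.5149) = +0.747659 -0.222847 = +0.524812
|D^2_{1,-1}|² = |d^2_{1,-1}(β)|² = (+0.524812)² = 0.275428 (the z-rotation phases have unit modulus)

P=0.2754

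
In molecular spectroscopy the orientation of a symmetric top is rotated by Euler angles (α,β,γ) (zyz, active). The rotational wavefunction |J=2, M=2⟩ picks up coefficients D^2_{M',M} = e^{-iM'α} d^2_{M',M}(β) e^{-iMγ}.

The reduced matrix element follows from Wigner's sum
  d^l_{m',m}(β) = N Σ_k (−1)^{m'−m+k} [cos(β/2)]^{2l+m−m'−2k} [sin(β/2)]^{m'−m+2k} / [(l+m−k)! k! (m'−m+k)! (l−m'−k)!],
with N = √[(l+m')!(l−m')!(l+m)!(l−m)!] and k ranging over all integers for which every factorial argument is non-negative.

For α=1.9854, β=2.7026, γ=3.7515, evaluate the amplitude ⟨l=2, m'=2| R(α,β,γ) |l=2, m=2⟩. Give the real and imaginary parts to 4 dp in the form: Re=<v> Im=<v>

Re=0.0010 Im=0.0020

D^2_{2,2}(1.9854,2.7026,3.7515) = e^{-i·2·1.9854}·d^2_{2,2}(2.7026)·e^{-i·2·3.7515}. Compute d first:
Half-angle: c=0.217738, s=0.976007. N=√(24·1·24·1)=24.000000
Admissible k: 0..0 (factorial args all ≥0)
  k=0: (−1)^0·24.0000/(24)·0.2177^4·0.9760^0 = +0.002248
d^2_{2,2}(2.7026) = +0.002248
Phases: e^{-i·(2)·1.9854}=-0.675460+0.737396i, e^{-i·(2)·3.7515}=+0.343820-0.939036i ⇒ D=+0.001034+0.001996i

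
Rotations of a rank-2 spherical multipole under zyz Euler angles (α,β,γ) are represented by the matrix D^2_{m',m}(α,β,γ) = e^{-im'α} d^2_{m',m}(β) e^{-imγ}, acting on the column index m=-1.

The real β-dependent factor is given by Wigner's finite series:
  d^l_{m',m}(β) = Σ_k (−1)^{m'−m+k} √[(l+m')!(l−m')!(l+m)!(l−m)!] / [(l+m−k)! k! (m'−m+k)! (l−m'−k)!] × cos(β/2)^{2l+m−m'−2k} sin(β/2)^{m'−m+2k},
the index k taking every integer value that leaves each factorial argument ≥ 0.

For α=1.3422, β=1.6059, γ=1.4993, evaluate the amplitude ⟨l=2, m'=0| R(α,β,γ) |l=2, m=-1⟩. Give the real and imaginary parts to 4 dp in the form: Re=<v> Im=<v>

Re=0.0031 Im=0.0428

Split into d^2_{0,-1}(β=1.6059) × two z-phases.
Half-angle: c=0.694587, s=0.719408. N=√(2·2·1·6)=4.898979
Admissible k: 0..1 (factorial args all ≥0)
  k=0: (−1)^1·4.8990/(2)·0.6946^3·0.7194^1 = -0.590516
  k=1: (−1)^2·4.8990/(2)·0.6946^1·0.7194^3 = +0.633474
d^2_{0,-1}(1.6059) = -0.590516 +0.633474 = +0.042958
D = (+1.000000+0.000000i)·(+0.042958)·(+0.071435+0.997445i) = +0.003069+0.042848i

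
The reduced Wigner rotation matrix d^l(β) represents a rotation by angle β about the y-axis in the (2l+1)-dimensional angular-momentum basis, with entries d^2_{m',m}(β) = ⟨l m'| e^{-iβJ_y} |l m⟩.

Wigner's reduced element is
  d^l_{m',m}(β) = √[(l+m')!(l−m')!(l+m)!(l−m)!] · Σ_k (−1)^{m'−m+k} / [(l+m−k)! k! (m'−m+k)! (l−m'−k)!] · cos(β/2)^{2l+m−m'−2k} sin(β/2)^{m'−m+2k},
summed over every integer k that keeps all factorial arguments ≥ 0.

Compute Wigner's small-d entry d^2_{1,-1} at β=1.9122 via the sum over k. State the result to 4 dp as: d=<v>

d^2_{1,-1}(β=1.9122) via Wigner's sum:
c=cos(1.9122/2)=0.576710, s=sin(1.9122/2)=0.816949; N=√[6·1·1·6]=6.000000
The bounds max(0,m−m')=0 and min(l+m,l−m')=1 give 2 terms
  k=0: (−1)^2·6.0000/(2)·0.5767^2·0.8169^2 = +0.665927
  k=1: (−1)^3·6.0000/(6)·0.5767^0·0.8169^4 = -0.445429
d^2_{1,-1}(1.9122) = +0.665927 -0.445429 = +0.220497

d=0.2205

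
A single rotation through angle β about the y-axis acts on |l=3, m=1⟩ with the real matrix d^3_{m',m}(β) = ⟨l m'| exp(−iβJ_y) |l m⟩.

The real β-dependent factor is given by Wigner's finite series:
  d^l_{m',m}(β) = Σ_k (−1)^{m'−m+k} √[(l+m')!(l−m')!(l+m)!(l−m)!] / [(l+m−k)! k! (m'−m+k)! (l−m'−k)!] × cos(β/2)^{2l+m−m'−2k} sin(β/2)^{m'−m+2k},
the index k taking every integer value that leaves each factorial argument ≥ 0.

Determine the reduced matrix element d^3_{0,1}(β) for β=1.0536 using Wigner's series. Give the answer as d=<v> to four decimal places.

d^3_{0,1}(β=1.0536) via Wigner's sum:
c=cos(1.0536/2)=0.864420, s=sin(1.0536/2)=0.502770; N=√[6·6·24·2]=41.569219
k∈{1,2,3} keeps every argument non-negative
  k=1: (−1)^0·41.5692/(12)·0.8644^5·0.5028^1 = +0.840591
  k=2: (−1)^1·41.5692/(4)·0.8644^3·0.5028^3 = -0.853089
  k=3: (−1)^2·41.5692/(12)·0.8644^1·0.5028^5 = +0.096197
d^3_{0,1}(1.0536) = +0.840591 -0.853089 +0.096197 = +0.083699

d=0.0837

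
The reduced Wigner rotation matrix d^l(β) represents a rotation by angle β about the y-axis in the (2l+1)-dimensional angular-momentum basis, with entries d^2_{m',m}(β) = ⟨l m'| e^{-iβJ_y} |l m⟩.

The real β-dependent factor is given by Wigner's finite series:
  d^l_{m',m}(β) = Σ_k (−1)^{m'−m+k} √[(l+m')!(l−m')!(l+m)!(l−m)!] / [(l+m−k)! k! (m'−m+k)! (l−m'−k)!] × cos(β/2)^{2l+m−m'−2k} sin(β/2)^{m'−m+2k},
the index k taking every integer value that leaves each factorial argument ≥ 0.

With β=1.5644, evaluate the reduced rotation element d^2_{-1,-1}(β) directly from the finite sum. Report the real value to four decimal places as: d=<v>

d=-0.4968

d^2_{-1,-1}(β=1.5644) via Wigner's sum:
With c≡cos(β/2)=0.709365 and s≡sin(β/2)=0.704842, N=[1·6·1·6]^{1/2}=6.000000
k∈{0,1} keeps every argument non-negative
  k=0: (−1)^0·6.0000/(6)·0.7094^4·0.7048^0 = +0.253208
  k=1: (−1)^1·6.0000/(2)·0.7094^2·0.7048^2 = -0.749969
d^2_{-1,-1}(1.5644) = +0.253208 -0.749969 = -0.496761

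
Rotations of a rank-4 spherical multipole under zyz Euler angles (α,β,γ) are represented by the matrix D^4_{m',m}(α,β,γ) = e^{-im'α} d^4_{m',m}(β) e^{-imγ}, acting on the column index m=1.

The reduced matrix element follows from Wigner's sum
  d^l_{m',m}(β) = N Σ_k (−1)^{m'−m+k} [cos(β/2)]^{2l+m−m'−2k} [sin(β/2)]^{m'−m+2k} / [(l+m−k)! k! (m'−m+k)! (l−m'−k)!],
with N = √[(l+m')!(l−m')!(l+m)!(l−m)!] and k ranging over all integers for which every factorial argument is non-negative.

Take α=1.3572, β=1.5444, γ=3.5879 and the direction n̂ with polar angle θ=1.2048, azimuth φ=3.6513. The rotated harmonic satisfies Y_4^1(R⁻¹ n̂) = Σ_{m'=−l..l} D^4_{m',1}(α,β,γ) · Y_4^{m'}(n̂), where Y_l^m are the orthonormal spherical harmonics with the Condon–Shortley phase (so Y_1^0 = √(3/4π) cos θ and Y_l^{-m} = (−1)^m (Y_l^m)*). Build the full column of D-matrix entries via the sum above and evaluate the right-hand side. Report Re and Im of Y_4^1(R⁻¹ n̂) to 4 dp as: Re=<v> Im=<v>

Re=-0.0042 Im=0.0934

Need the full column D^4_{m',1} for m'=−4..4 at α=1.3572, β=1.5444, γ=3.5879.
cos(β/2)=0.716377, sin(β/2)=0.697713
d^4_{-4,1}: single k=5 term ⇒ +0.454887;  D = -0.121378+0.438394i
d^4_{-3,1}: k∈[4..5] ⇒ +0.825646 -0.469910 = +0.355736;  D = +0.314926+0.165438i
d^4_{-2,1}: k∈[3..5] ⇒ +0.906264 -1.289484 +0.244633 = -0.138586;  D = -0.088993+0.106238i
d^4_{-1,1}: k∈[2..5] ⇒ +0.657968 -1.872389 +0.888047 -0.056158 = -0.382532;  D = +0.234508+0.302220i
d^4_{0,1}: k∈[1..4] ⇒ +0.302124 -1.719516 +1.631082 -0.257866 = -0.044176;  D = +0.039848-0.019068i
d^4_{1,1}: k∈[0..3] ⇒ +0.069364 -0.986952 +1.872389 -0.592031 = +0.362769;  D = +0.083661+0.352991i
d^4_{2,1}: k∈[0..2] ⇒ -0.286620 +1.359396 -0.859656 = +0.213121;  D = +0.213082-0.004073i
d^4_{3,1}: k∈[0..1] ⇒ +0.522246 -0.825646 = -0.303400;  D = -0.058634+0.297680i
d^4_{4,1}: single k=0 term ⇒ -0.479550;  D = +0.440172+0.190307i
Y_4^{m'}(θ=1.2048,φ=3.6513) and Σ D·Y over m':
  (-0.1214+0.4384i)·(-0.1518-0.3003i)  (+0.3149+0.1654i)·(-0.0152+0.3644i)  (-0.0890+0.1062i)·(-0.0158+0.0257i)  (+0.2345+0.3022i)·(+0.2903-0.1623i)  (+0.0398-0.0191i)·(-0.0284+0.0000i)  (+0.0837+0.3530i)·(-0.2903-0.1623i)  (+0.2131-0.0041i)·(-0.0158-0.0257i)  (-0.0586+0.2977i)·(+0.0152+0.3644i)  (+0.4402+0.1903i)·(-0.1518+0.3003i)
Y_4^1(R⁻¹ n̂) = -0.004157+0.093384i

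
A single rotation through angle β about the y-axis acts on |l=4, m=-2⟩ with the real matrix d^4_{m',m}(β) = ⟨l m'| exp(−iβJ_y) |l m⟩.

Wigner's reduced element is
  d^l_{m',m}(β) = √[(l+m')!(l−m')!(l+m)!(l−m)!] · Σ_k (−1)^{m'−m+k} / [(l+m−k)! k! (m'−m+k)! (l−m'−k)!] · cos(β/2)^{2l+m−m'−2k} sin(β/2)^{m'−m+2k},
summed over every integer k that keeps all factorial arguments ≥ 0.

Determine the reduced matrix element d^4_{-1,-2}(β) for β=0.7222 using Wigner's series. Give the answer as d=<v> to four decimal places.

d=-0.3334

d^4_{-1,-2}(β=0.7222) via Wigner's sum:
Half-angle: c=0.935509, s=0.353304. N=√(6·120·2·720)=1018.233765
k: max(0,(-2)−(-1))=0 … min(4+(-2),4−(-1))=2
  k=0: (−1)^1·1018.2338/(240)·0.9355^7·0.3533^1 = -0.939981
  k=1: (−1)^2·1018.2338/(48)·0.9355^5·0.3533^3 = +0.670331
  k=2: (−1)^3·1018.2338/(72)·0.9355^3·0.3533^5 = -0.063738
d^4_{-1,-2}(0.7222) = -0.939981 +0.670331 -0.063738 = -0.333388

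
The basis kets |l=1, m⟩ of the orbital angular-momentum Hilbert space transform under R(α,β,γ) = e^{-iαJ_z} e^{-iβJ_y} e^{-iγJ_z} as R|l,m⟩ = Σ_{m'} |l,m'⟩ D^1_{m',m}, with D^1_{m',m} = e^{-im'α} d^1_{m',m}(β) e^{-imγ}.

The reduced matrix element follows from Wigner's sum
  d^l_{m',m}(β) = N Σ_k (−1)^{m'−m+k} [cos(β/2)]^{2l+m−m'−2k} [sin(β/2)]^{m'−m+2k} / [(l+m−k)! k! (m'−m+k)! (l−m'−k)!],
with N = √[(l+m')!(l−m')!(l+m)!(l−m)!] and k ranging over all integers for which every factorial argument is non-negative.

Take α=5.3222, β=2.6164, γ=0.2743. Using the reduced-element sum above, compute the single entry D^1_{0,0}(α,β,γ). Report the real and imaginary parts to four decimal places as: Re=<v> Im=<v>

D^1_{0,0}(5.3222,2.6164,0.2743) = e^{-i·0·5.3222}·d^1_{0,0}(2.6164)·e^{-i·0·0.2743}. Compute d first:
Half-angle: c=0.259589, s=0.965719. N=√(1·1·1·1)=1.000000
k∈{0,1} keeps every argument non-negative
  k=0: (−1)^0·1.0000/(1)·0.2596^2·0.9657^0 = +0.067386
  k=1: (−1)^1·1.0000/(1)·0.2596^0·0.9657^2 = -0.932614
d^1_{0,0}(2.6164) = +0.067386 -0.932614 = -0.865227
D = (+1.000000+0.000000i)·(-0.865227)·(+1.000000+0.000000i) = -0.865227+0.000000i

Re=-0.8652 Im=0.0000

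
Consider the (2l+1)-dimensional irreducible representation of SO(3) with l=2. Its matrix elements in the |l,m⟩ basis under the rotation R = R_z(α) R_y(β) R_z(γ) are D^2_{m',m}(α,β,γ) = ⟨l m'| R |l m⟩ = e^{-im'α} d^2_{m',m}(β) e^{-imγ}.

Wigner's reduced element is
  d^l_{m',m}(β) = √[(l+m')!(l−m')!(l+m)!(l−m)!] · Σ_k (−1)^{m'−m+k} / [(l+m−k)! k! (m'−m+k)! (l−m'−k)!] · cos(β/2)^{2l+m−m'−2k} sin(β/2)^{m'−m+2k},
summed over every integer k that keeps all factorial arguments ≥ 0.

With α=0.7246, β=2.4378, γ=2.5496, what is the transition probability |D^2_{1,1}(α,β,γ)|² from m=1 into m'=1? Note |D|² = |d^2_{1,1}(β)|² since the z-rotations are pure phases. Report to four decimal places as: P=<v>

Split into d^2_{1,1}(β=2.4378) × two z-phases.
c=cos(2.4378/2)=0.344679, s=sin(2.4378/2)=0.938721; N=√[6·1·6·1]=6.000000
k: max(0,(1)−(1))=0 … min(2+(1),2−(1))=1
  k=0: (−1)^0·6.0000/(6)·0.3447^4·0.9387^0 = +0.014114
  k=1: (−1)^1·6.0000/(2)·0.3447^2·0.9387^2 = -0.314067
d^2_{1,1}(2.4378) = +0.014114 -0.314067 = -0.299953
|D^2_{1,1}|² = |d^2_{1,1}(β)|² = (-0.299953)² = 0.089972 (the z-rotation phases have unit modulus)

P=0.0900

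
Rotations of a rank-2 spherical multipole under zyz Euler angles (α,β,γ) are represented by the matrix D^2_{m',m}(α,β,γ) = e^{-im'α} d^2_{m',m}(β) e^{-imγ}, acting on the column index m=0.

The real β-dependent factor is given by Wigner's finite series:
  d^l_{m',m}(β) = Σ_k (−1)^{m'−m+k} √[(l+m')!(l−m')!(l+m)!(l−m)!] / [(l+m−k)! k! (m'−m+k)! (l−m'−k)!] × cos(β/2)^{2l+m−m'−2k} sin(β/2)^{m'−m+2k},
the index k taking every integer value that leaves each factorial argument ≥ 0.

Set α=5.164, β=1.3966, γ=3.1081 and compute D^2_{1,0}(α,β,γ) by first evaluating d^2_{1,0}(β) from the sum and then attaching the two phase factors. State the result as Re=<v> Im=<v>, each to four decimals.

Re=-0.0912 Im=-0.1881

First d^2_{1,0}(β=1.3966), then the phase factors e^{-i(1)α} and e^{-i(0)γ}:
c=cos(1.3966/2)=0.765936, s=sin(1.3966/2)=0.642917; N=√[6·1·2·2]=4.898979
Admissible k: 0..1 (factorial args all ≥0)
  k=0: (−1)^1·4.8990/(2)·0.7659^3·0.6429^1 = -0.707633
  k=1: (−1)^2·4.8990/(2)·0.7659^1·0.6429^3 = +0.498577
d^2_{1,0}(1.3966) = -0.707633 +0.498577 = -0.209056
Phases: e^{-i·(1)·5.164}=+0.436416+0.899745i, e^{-i·(0)·3.1081}=+1.000000+0.000000i ⇒ D=-0.091235-0.188097i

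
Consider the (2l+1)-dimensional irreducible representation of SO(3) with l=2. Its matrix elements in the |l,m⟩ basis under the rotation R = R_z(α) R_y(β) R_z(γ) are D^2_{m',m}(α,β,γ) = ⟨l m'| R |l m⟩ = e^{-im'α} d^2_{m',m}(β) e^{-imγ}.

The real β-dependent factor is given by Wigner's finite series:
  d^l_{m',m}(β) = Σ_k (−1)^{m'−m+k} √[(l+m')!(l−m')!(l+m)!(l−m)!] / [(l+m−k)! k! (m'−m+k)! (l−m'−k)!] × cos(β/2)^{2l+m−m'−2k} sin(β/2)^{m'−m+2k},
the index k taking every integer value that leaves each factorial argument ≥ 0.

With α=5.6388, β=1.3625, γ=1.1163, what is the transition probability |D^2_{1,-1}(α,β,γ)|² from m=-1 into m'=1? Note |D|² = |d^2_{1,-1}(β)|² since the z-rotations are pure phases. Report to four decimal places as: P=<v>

First d^2_{1,-1}(β=1.3625), then the phase factors e^{-i(1)α} and e^{-i(-1)γ}:
With c≡cos(β/2)=0.776786 and s≡sin(β/2)=0.629764, N=[6·1·1·6]^{1/2}=6.000000
Admissible k: 0..1 (factorial args all ≥0)
  k=0: (−1)^2·6.0000/(2)·0.7768^2·0.6298^2 = +0.717927
  k=1: (−1)^3·6.0000/(6)·0.7768^0·0.6298^4 = -0.157294
d^2_{1,-1}(1.3625) = +0.717927 -0.157294 = +0.560633
|D^2_{1,-1}|² = |d^2_{1,-1}(β)|² = (+0.560633)² = 0.314310 (the z-rotation phases have unit modulus)

P=0.3143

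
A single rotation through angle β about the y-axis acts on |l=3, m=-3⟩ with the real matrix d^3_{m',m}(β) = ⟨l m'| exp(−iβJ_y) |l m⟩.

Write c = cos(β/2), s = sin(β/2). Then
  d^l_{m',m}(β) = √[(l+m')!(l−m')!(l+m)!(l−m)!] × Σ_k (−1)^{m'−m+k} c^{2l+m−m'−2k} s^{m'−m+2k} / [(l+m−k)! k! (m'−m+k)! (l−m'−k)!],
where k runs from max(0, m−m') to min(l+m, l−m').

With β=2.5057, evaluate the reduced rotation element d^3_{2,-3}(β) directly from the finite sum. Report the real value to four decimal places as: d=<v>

d=-0.5921

d^3_{2,-3}(β=2.5057) via Wigner's sum:
With c≡cos(β/2)=0.312616 and s≡sin(β/2)=0.949879, N=[120·1·1·720]^{1/2}=293.938769
The bounds max(0,m−m')=0 and min(l+m,l−m')=0 give 1 term
  k=0: (−1)^5·293.9388/(120)·0.3126^1·0.9499^5 = -0.592148
d^3_{2,-3}(2.5057) = -0.592148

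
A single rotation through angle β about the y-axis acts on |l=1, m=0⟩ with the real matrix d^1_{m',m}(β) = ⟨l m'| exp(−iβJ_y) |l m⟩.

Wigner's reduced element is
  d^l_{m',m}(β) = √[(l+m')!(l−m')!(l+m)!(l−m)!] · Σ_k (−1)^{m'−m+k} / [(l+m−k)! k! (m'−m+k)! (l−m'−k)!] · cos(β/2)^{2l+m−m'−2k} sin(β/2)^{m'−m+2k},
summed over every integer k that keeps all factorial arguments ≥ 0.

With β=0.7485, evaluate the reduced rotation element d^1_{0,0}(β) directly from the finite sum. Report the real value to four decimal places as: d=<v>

d^1_{0,0}(β=0.7485) via Wigner's sum:
Half-angle: c=0.930782, s=0.365575. N=√(1·1·1·1)=1.000000
Admissible k: 0..1 (factorial args all ≥0)
  k=0: (−1)^0·1.0000/(1)·0.9308^2·0.3656^0 = +0.866355
  k=1: (−1)^1·1.0000/(1)·0.9308^0·0.3656^2 = -0.133645
d^1_{0,0}(0.7485) = +0.866355 -0.133645 = +0.732711

d=0.7327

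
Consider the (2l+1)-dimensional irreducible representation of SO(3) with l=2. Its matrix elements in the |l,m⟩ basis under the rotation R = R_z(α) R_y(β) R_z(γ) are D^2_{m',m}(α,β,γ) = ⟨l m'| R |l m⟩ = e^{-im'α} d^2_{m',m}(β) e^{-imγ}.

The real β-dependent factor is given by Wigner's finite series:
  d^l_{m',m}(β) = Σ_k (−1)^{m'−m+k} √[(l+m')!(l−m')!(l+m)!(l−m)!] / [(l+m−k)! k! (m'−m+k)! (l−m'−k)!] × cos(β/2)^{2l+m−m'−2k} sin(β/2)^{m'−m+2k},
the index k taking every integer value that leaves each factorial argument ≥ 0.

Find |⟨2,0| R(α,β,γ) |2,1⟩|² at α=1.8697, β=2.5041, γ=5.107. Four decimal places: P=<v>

First d^2_{0,1}(β=2.5041), then the phase factors e^{-i(0)α} and e^{-i(1)γ}:
Half-angle: c=0.313376, s=0.949629. N=√(2·2·6·1)=4.898979
k: max(0,(1)−(0))=1 … min(2+(1),2−(0))=2
  k=1: (−1)^0·4.8990/(2)·0.3134^3·0.9496^1 = +0.071586
  k=2: (−1)^1·4.8990/(2)·0.3134^1·0.9496^3 = -0.657361
d^2_{0,1}(2.5041) = +0.071586 -0.657361 = -0.585775
|D^2_{0,1}|² = |d^2_{0,1}(β)|² = (-0.585775)² = 0.343132 (the z-rotation phases have unit modulus)

P=0.3431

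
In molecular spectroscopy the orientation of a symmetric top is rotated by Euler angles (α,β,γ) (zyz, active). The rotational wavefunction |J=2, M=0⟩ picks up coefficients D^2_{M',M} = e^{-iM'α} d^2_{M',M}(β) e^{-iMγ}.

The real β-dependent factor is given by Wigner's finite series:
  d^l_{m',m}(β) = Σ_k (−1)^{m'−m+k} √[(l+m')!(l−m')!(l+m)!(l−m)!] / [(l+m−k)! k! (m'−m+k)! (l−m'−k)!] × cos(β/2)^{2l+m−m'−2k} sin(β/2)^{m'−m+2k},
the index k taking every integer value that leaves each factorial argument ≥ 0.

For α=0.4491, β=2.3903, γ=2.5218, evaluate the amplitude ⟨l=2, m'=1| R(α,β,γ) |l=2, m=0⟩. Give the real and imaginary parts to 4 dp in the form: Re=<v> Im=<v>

Re=0.5504 Im=-0.2652

Split into d^2_{1,0}(β=2.3903) × two z-phases.
With c≡cos(β/2)=0.366874 and s≡sin(β/2)=0.930271, N=[6·1·2·2]^{1/2}=4.898979
The bounds max(0,m−m')=0 and min(l+m,l−m')=1 give 2 terms
  k=0: (−1)^1·4.8990/(2)·0.3669^3·0.9303^1 = -0.112521
  k=1: (−1)^2·4.8990/(2)·0.3669^1·0.9303^3 = +0.723470
d^2_{1,0}(2.3903) = -0.112521 +0.723470 = +0.610948
Phases: e^{-i·(1)·0.4491}=+0.900838-0.434155i, e^{-i·(0)·2.5218}=+1.000000+0.000000i ⇒ D=+0.550366-0.265246i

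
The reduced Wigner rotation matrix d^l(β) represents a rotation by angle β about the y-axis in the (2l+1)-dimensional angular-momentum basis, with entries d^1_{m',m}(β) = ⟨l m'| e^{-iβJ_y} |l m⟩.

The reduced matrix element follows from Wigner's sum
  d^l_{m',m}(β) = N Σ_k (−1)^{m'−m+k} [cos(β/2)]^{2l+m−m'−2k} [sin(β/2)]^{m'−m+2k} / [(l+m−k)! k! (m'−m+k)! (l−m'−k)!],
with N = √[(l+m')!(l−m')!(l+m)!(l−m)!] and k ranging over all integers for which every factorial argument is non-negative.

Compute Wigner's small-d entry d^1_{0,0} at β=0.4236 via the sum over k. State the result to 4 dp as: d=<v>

d^1_{0,0}(β=0.4236) via Wigner's sum:
Half-angle: c=0.977654, s=0.210220. N=√(1·1·1·1)=1.000000
k∈{0,1} keeps every argument non-negative
  k=0: (−1)^0·1.0000/(1)·0.9777^2·0.2102^0 = +0.955808
  k=1: (−1)^1·1.0000/(1)·0.9777^0·0.2102^2 = -0.044192
d^1_{0,0}(0.4236) = +0.955808 -0.044192 = +0.911615

d=0.9116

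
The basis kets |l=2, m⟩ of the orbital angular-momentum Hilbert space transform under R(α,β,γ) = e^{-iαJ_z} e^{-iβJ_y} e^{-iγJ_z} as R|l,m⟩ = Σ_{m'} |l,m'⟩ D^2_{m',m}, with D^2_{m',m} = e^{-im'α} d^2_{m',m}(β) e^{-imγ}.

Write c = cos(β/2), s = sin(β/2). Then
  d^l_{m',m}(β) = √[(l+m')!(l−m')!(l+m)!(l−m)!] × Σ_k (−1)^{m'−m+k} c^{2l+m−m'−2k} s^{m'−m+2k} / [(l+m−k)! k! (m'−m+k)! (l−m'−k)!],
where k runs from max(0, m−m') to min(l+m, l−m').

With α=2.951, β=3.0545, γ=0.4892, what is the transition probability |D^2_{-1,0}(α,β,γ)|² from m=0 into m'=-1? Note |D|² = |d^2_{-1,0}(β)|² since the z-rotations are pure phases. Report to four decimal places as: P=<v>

P=0.0113

First d^2_{-1,0}(β=3.0545), then the phase factors e^{-i(-1)α} and e^{-i(0)γ}:
With c≡cos(β/2)=0.043533 and s≡sin(β/2)=0.999052, N=[1·6·2·2]^{1/2}=4.898979
k: max(0,(0)−(-1))=1 … min(2+(0),2−(-1))=2
  k=1: (−1)^0·4.8990/(2)·0.0435^3·0.9991^1 = +0.000202
  k=2: (−1)^1·4.8990/(2)·0.0435^1·0.9991^3 = -0.106330
d^2_{-1,0}(3.0545) = +0.000202 -0.106330 = -0.106128
|D^2_{-1,0}|² = |d^2_{-1,0}(β)|² = (-0.106128)² = 0.011263 (the z-rotation phases have unit modulus)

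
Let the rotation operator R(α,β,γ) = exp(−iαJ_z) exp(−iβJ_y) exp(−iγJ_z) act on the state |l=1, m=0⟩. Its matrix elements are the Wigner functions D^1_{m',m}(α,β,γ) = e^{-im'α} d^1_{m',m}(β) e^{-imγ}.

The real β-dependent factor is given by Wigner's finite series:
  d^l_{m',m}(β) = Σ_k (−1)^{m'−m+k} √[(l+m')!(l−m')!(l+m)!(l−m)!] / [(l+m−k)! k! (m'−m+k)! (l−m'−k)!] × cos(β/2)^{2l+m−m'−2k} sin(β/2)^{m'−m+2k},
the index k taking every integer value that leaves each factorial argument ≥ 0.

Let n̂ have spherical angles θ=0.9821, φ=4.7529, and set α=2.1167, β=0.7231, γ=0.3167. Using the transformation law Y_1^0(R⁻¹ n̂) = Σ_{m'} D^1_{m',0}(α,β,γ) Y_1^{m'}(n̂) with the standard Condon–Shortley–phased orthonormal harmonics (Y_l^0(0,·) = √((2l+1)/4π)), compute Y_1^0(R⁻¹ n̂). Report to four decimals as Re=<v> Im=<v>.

Need the full column D^1_{m',0} for m'=−1..1 at α=2.1167, β=0.7231, γ=0.3167.
cos(β/2)=0.935350, sin(β/2)=0.353724
d^1_{-1,0}: single k=1 term ⇒ +0.467901;  D = -0.242930+0.399896i
d^1_{0,0}: k∈[0..1] ⇒ +0.874879 -0.125121 = +0.749758;  D = +0.749758+0.000000i
d^1_{1,0}: single k=0 term ⇒ -0.467901;  D = +0.242930+0.399896i
Y_1^{m'}(θ=0.9821,φ=4.7529) and Σ D·Y over m':
  (-0.2429+0.3999i)·(+0.0116+0.2871i)  (+0.7498+0.0000i)·(+0.2713+0.0000i)  (+0.2429+0.3999i)·(-0.0116+0.2871i)
Y_1^0(R⁻¹ n̂) = -0.031857+0.000000i

Re=-0.0319 Im=0.0000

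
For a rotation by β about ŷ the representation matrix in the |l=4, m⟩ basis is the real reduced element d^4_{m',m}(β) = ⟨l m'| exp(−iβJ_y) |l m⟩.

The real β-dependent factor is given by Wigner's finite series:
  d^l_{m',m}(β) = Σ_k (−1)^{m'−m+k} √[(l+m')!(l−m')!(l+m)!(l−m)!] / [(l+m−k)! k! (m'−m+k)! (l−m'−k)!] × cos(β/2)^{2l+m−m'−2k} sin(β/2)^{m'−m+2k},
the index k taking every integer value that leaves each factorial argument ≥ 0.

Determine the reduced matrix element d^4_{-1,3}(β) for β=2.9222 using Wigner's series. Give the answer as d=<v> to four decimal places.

d^4_{-1,3}(β=2.9222) via Wigner's sum:
Half-angle: c=0.109476, s=0.993989. N=√(6·120·5040·1)=1904.940944
k: max(0,(3)−(-1))=4 … min(4+(3),4−(-1))=5
  k=4: (−1)^0·1904.9409/(144)·0.1095^4·0.9940^4 = +0.001855
  k=5: (−1)^1·1904.9409/(240)·0.1095^2·0.9940^6 = -0.091749
d^4_{-1,3}(2.9222) = +0.001855 -0.091749 = -0.089894

d=-0.0899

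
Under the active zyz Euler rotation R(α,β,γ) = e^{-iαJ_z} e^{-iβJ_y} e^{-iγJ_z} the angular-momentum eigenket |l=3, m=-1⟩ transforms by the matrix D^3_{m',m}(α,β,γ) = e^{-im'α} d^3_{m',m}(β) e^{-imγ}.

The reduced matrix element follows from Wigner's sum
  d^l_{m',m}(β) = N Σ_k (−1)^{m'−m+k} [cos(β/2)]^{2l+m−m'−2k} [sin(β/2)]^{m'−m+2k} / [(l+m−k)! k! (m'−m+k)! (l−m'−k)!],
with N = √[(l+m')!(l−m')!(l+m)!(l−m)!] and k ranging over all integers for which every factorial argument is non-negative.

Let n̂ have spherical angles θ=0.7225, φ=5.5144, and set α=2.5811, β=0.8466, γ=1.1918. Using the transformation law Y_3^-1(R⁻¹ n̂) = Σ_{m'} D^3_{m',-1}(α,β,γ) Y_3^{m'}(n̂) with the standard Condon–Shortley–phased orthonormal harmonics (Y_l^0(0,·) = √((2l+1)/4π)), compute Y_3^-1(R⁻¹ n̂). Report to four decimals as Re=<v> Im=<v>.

Re=0.0773 Im=0.3135

Need the full column D^3_{m',-1} for m'=−3..3 at α=2.5811, β=0.8466, γ=1.1918.
cos(β/2)=0.911738, sin(β/2)=0.410771
d^3_{-3,-1}: single k=2 term ⇒ +0.451572;  D = -0.398505+0.212393i
d^3_{-2,-1}: k∈[1..2] ⇒ +0.818373 -0.332232 = +0.486141;  D = +0.484923+0.034397i
d^3_{-1,-1}: k∈[0..2] ⇒ +0.574409 -0.932763 +0.142001 = -0.216353;  D = +0.174652+0.127691i
d^3_{0,-1}: k∈[0..2] ⇒ -0.896483 +0.545913 -0.036937 = -0.387507;  D = -0.143373-0.360008i
d^3_{1,-1}: k∈[0..2] ⇒ +0.699572 -0.189335 +0.004804 = +0.515041;  D = +0.092966-0.506581i
d^3_{2,-1}: k∈[0..1] ⇒ -0.332232 +0.033719 = -0.298513;  D = +0.201722-0.220042i
d^3_{3,-1}: single k=0 term ⇒ +0.091662;  D = +0.088382-0.024300i
Y_3^{m'}(θ=0.7225,φ=5.5144) and Σ D·Y over m':
  (-0.3985+0.2124i)·(-0.0809+0.0894i)  (+0.4849+0.0344i)·(+0.0111+0.3350i)  (+0.1747+0.1277i)·(+0.2786+0.2695i)  (-0.1434-0.3600i)·(-0.0522+0.0000i)  (+0.0930-0.5066i)·(-0.2786+0.2695i)  (+0.2017-0.2200i)·(+0.0111-0.3350i)  (+0.0884-0.0243i)·(+0.0809+0.0894i)
Y_3^-1(R⁻¹ n̂) = +0.077325+0.313512i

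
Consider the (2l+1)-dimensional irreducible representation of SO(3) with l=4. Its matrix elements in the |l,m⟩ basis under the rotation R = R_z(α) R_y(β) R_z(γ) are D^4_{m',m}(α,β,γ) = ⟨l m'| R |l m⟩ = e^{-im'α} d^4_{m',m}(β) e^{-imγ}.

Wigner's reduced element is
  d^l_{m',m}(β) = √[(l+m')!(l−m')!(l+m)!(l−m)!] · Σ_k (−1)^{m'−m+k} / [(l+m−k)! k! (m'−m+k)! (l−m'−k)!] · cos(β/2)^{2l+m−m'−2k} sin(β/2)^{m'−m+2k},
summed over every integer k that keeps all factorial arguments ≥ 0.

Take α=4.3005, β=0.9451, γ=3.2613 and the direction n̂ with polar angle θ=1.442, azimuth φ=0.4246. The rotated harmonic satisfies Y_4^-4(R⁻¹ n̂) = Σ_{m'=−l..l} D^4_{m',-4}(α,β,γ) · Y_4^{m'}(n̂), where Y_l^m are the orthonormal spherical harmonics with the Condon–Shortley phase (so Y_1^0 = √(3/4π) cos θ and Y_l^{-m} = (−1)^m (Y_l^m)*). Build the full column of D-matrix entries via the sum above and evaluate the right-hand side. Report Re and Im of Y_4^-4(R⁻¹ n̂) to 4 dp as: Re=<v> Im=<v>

Re=-0.1443 Im=-0.1849

Need the full column D^4_{m',-4} for m'=−4..4 at α=4.3005, β=0.9451, γ=3.2613.
cos(β/2)=0.890411, sin(β/2)=0.455158
d^4_{-4,-4}: single k=0 term ⇒ +0.395114;  D = +0.154618-0.363605i
d^4_{-3,-4}: single k=0 term ⇒ -0.571267;  D = -0.392247-0.415318i
d^4_{-2,-4}: single k=0 term ⇒ +0.546318;  D = -0.514136+0.184737i
d^4_{-1,-4}: single k=0 term ⇒ -0.394942;  D = -0.026418+0.394057i
d^4_{0,-4}: single k=0 term ⇒ +0.225715;  D = +0.200330+0.103996i
d^4_{1,-4}: single k=0 term ⇒ -0.103199;  D = +0.080240-0.064897i
d^4_{2,-4}: single k=0 term ⇒ +0.037302;  D = -0.009885-0.035969i
d^4_{3,-4}: single k=0 term ⇒ -0.010192;  D = -0.010087-0.001460i
d^4_{4,-4}: single k=0 term ⇒ +0.001842;  D = -0.000972+0.001565i
Y_4^{m'}(θ=1.442,φ=0.4246) and Σ D·Y over m':
  (+0.1546-0.3636i)·(-0.0545-0.4246i)  (-0.3922-0.4153i)·(+0.0459-0.1499i)  (-0.5141+0.1847i)·(-0.1922+0.2185i)  (-0.0264+0.3941i)·(-0.1584+0.0716i)  (+0.2003+0.1040i)·(+0.2660+0.0000i)  (+0.0802-0.0649i)·(+0.1584+0.0716i)  (-0.0099-0.0360i)·(-0.1922-0.2185i)  (-0.0101-0.0015i)·(-0.0459-0.1499i)  (-0.0010+0.0016i)·(-0.0545+0.4246i)
Y_4^-4(R⁻¹ n̂) = -0.144308-0.184944i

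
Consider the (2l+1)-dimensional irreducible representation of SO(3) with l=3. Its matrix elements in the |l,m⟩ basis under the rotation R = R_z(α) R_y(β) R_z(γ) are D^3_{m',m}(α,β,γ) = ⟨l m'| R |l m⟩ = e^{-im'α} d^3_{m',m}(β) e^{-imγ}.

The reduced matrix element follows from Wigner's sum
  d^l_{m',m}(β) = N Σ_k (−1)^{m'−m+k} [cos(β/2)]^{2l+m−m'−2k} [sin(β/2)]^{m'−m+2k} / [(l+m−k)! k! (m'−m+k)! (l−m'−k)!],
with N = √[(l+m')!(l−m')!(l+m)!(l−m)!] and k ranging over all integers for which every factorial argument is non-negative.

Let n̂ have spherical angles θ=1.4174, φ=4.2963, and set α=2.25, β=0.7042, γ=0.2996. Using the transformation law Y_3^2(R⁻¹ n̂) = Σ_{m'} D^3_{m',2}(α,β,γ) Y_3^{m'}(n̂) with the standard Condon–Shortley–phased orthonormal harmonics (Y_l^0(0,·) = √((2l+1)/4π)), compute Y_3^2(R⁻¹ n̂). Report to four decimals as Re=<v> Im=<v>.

Re=0.1649 Im=0.0576

Need the full column D^3_{m',2} for m'=−3..3 at α=2.25, β=0.7042, γ=0.2996.
cos(β/2)=0.938651, sin(β/2)=0.344870
d^3_{-3,2}: single k=5 term ⇒ +0.011216;  D = +0.011118-0.001481i
d^3_{-2,2}: k∈[4..5] ⇒ +0.062316 -0.001682 = +0.060633;  D = -0.043982-0.041737i
d^3_{-1,2}: k∈[3..4] ⇒ +0.214539 -0.014480 = +0.200059;  D = -0.015988+0.199419i
d^3_{0,2}: k∈[2..3] ⇒ +0.505693 -0.068264 = +0.437429;  D = +0.361223-0.246702i
d^3_{1,2}: k∈[1..2] ⇒ +0.794648 -0.214539 = +0.580109;  D = -0.555487-0.167213i
d^3_{2,2}: k∈[0..1] ⇒ +0.683949 -0.461632 = +0.222317;  D = +0.083866+0.205891i
d^3_{3,2}: single k=0 term ⇒ -0.615532;  D = -0.297681+0.538763i
Y_3^{m'}(θ=1.4174,φ=4.2963) and Σ D·Y over m':
  (+0.0111-0.0015i)·(+0.3819-0.1276i)  (-0.0440-0.0417i)·(-0.1027-0.1128i)  (-0.0160+0.1994i)·(+0.1140-0.2580i)  (+0.3612-0.2467i)·(-0.1644+0.0000i)  (-0.5555-0.1672i)·(-0.1140-0.2580i)  (+0.0839+0.2059i)·(-0.1027+0.1128i)  (-0.2977+0.5388i)·(-0.3819-0.1276i)
Y_3^2(R⁻¹ n̂) = +0.164941+0.057624i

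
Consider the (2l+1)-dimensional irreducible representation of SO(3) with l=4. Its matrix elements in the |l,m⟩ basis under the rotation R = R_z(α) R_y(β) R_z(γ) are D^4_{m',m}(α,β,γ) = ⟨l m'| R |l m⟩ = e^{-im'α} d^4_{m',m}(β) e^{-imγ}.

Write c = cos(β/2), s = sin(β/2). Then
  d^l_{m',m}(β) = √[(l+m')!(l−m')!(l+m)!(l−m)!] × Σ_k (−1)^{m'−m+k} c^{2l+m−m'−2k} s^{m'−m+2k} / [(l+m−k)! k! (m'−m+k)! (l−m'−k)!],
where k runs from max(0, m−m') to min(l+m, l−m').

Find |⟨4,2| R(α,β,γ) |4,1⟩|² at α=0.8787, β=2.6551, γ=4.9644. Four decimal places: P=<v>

Split into d^4_{2,1}(β=2.6551) × two z-phases.
Half-angle: c=0.240855, s=0.970561. N=√(720·2·120·6)=1018.233765
The bounds max(0,m−m')=0 and min(l+m,l−m')=2 give 3 terms
  k=0: (−1)^1·1018.2338/(240)·0.2409^7·0.9706^1 = -0.000194
  k=1: (−1)^2·1018.2338/(48)·0.2409^5·0.9706^3 = +0.015720
  k=2: (−1)^3·1018.2338/(72)·0.2409^3·0.9706^5 = -0.170175
d^4_{2,1}(2.6551) = -0.000194 +0.015720 -0.170175 = -0.154648
|D^4_{2,1}|² = |d^4_{2,1}(β)|² = (-0.154648)² = 0.023916 (the z-rotation phases have unit modulus)

P=0.0239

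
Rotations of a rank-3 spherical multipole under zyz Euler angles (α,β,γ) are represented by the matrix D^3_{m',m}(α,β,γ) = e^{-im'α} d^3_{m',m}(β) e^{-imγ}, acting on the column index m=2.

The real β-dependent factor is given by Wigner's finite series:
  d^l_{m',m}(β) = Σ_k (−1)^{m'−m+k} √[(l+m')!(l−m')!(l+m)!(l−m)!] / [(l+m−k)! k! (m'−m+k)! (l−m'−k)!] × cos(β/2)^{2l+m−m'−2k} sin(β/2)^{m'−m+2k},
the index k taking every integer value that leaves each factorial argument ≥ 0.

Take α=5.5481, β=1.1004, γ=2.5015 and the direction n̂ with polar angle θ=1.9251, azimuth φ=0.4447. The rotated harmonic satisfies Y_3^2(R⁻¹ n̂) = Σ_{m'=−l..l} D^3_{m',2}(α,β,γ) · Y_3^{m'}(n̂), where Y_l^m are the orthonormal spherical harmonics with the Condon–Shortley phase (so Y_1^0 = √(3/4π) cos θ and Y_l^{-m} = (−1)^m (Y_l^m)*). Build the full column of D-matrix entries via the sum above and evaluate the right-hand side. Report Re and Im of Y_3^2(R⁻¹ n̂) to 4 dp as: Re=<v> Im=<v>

Re=-0.1542 Im=-0.0451

Need the full column D^3_{m',2} for m'=−3..3 at α=5.5481, β=1.1004, γ=2.5015.
cos(β/2)=0.852420, sin(β/2)=0.522858
d^3_{-3,2}: single k=5 term ⇒ +0.081592;  D = +0.049100-0.065164i
d^3_{-2,2}: k∈[4..5] ⇒ +0.271526 -0.020432 = +0.251094;  D = +0.246576-0.047418i
d^3_{-1,2}: k∈[3..4] ⇒ +0.559940 -0.105335 = +0.454605;  D = +0.388722+0.235714i
d^3_{0,2}: k∈[2..3] ⇒ +0.790573 -0.297442 = +0.493132;  D = +0.141301+0.472454i
d^3_{1,2}: k∈[1..2] ⇒ +0.744135 -0.559940 = +0.184195;  D = -0.079201+0.166298i
d^3_{2,2}: k∈[0..1] ⇒ +0.383638 -0.721691 = -0.338053;  D = +0.312509-0.128911i
d^3_{3,2}: single k=0 term ⇒ -0.576404;  D = +0.542664+0.194313i
Y_3^{m'}(θ=1.9251,φ=0.4447) and Σ D·Y over m':
  (+0.0491-0.0652i)·(+0.0807-0.3346i)  (+0.2466-0.0474i)·(-0.1965+0.2422i)  (+0.3887+0.2357i)·(-0.1090+0.0519i)  (+0.1413+0.4725i)·(+0.3105+0.0000i)  (-0.0792+0.1663i)·(+0.1090+0.0519i)  (+0.3125-0.1289i)·(-0.1965-0.2422i)  (+0.5427+0.1943i)·(-0.0807-0.3346i)
Y_3^2(R⁻¹ n̂) = -0.154177-0.045088i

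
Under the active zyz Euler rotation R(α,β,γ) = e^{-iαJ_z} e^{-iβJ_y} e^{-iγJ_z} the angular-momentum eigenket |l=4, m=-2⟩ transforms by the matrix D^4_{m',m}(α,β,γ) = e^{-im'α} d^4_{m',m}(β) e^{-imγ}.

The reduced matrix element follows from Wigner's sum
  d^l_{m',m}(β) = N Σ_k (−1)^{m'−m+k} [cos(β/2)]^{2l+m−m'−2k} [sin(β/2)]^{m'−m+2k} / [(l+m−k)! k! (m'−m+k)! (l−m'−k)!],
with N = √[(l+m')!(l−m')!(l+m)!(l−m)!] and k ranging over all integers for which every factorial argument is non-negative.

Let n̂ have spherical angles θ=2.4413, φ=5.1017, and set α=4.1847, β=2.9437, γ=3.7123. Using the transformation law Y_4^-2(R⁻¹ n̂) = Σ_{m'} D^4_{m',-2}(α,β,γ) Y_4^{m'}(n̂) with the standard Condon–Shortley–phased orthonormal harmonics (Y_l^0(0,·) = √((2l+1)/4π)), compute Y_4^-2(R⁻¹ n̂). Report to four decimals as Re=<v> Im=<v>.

Need the full column D^4_{m',-2} for m'=−4..4 at α=4.1847, β=2.9437, γ=3.7123.
cos(β/2)=0.098785, sin(β/2)=0.995109
d^4_{-4,-2}: single k=2 term ⇒ +0.000005;  D = +0.000003-0.000004i
d^4_{-3,-2}: k∈[1..2] ⇒ +0.000000 -0.000104 = -0.000104;  D = -0.000044-0.000094i
d^4_{-2,-2}: k∈[0..2] ⇒ +0.000000 -0.000011 +0.001401 = +0.001390;  D = -0.001384-0.000119i
d^4_{-1,-2}: k∈[0..2] ⇒ -0.000000 +0.000197 -0.013303 = -0.013106;  D = -0.007548+0.010715i
d^4_{0,-2}: k∈[0..2] ⇒ +0.000009 -0.002362 +0.089893 = +0.087540;  D = +0.036443+0.079593i
d^4_{1,-2}: k∈[0..2] ⇒ -0.000131 +0.019954 -0.404968 = -0.385145;  D = +0.383286+0.037802i
d^4_{2,-2}: k∈[0..2] ⇒ +0.001401 -0.113707 +0.961534 = +0.849228;  D = +0.497567-0.688197i
d^4_{3,-2}: k∈[0..1] ⇒ -0.010559 +0.357148 = +0.346590;  D = +0.140411+0.316874i
d^4_{4,-2}: single k=0 term ⇒ +0.050140;  D = -0.049834-0.005533i
Y_4^{m'}(θ=2.4413,φ=5.1017) and Σ D·Y over m':
  (+0.0000-0.0000i)·(+0.0010-0.0763i)  (-0.0000-0.0001i)·(+0.2356+0.1004i)  (-0.0014-0.0001i)·(-0.3059+0.3018i)  (-0.0075+0.0107i)·(-0.0967-0.2357i)  (+0.0364+0.0796i)·(-0.2724+0.0000i)  (+0.3833+0.0378i)·(+0.0967-0.2357i)  (+0.4976-0.6882i)·(-0.3059-0.3018i)  (+0.1404+0.3169i)·(-0.2356+0.1004i)  (-0.0498-0.0055i)·(+0.0010+0.0763i)
Y_4^-2(R⁻¹ n̂) = -0.384658-0.112058i

Re=-0.3847 Im=-0.1121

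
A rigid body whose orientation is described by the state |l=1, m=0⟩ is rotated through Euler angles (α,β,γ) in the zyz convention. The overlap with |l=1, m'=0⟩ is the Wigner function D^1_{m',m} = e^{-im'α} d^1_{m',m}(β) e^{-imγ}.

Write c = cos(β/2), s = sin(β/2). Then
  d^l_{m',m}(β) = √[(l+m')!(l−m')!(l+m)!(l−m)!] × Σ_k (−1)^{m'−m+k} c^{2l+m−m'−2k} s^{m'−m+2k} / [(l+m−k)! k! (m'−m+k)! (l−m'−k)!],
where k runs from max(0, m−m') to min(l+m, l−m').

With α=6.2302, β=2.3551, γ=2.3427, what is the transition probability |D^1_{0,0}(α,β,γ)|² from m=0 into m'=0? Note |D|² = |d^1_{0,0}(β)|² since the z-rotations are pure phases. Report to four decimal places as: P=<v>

D^1_{0,0}(6.2302,2.3551,2.3427) = e^{-i·0·6.2302}·d^1_{0,0}(2.3551)·e^{-i·0·2.3427}. Compute d first:
With c≡cos(β/2)=0.383189 and s≡sin(β/2)=0.923670, N=[1·1·1·1]^{1/2}=1.000000
The bounds max(0,m−m')=0 and min(l+m,l−m')=1 give 2 terms
  k=0: (−1)^0·1.0000/(1)·0.3832^2·0.9237^0 = +0.146834
  k=1: (−1)^1·1.0000/(1)·0.3832^0·0.9237^2 = -0.853166
d^1_{0,0}(2.3551) = +0.146834 -0.853166 = -0.706332
|D^1_{0,0}|² = |d^1_{0,0}(β)|² = (-0.706332)² = 0.498906 (the z-rotation phases have unit modulus)

P=0.4989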